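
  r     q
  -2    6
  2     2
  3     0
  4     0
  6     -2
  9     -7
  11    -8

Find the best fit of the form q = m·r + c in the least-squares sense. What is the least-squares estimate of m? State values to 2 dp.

m = -1.11

With design matrix X, XᵀX = [[271, 33]; [33, 7]] and Xᵀq = [-171, -9]ᵀ.
Δ = 271·7 − 33² = 808.
m = ((-171)·7 − 33·(-9))/808 = -225/202; c = (271·(-9) − 33·(-171))/808 = 801/202.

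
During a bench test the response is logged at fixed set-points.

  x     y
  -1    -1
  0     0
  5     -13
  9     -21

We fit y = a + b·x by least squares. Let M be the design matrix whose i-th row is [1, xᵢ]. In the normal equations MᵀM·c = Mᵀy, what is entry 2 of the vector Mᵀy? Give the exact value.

-253

Entry 2 ↔ basis x, so (Mᵀy)_{2} = Σᵢ (x)·yᵢ = (-1)·(-1) + (0)·(0) + (5)·(-13) + (9)·(-21) = -253.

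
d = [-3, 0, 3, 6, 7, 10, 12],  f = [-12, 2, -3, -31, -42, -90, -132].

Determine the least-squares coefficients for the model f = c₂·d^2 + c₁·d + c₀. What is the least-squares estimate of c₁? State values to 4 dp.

AᵀA·[c₂, c₁, c₀]ᵀ = Aᵀf reads: 34595·c₂ + 3287·c₁ + 347·c₀ = -31317;  3287·c₂ + 347·c₁ + 35·c₀ = -2937;  347·c₂ + 35·c₁ + 7·c₀ = -308.
(Σd^2·d^2 = 34595, Σd^2·d = 3287, Σd^2 = 347, Σd·d = 347, Σd = 35, Σ1 = 7, Σd^2·f = -31317, Σd·f = -2937, Σf = -308.)
Solving the 3×3 system (Gaussian elimination) gives c₂ = -345499/340092, c₁ = 355267/340092, c₀ = 10736/9447.

c₁ = 1.0446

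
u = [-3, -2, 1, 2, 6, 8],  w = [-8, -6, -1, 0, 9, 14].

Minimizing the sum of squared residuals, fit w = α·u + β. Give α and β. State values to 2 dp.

Entries of AᵀA: Σu·u = 118, Σu = 12, Σ1 = 6.
For Aᵀw: Σu·w = 201, Σw = 8.
Δ = 118·6 − 12² = 564.
α = (201·6 − 12·8)/564 = 185/94; β = (118·8 − 12·201)/564 = -367/141.

α = 1.97, β = -2.60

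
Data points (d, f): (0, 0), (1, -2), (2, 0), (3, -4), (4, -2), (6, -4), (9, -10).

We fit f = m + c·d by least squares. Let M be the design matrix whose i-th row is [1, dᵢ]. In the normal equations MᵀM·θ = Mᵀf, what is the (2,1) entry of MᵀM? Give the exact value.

25

Row 2 ↔ basis d, column 1 ↔ basis 1, so (MᵀM)_{2,1} = Σᵢ d = (0)·(1) + (1)·(1) + (2)·(1) + (3)·(1) + (4)·(1) + (6)·(1) + (9)·(1) = 25.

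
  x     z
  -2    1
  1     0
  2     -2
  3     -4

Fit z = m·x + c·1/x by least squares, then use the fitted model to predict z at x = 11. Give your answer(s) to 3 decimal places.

Entries of AᵀA: Σx·x = 18, Σx·1/x = 4, Σ1/x·1/x = 29/18.
Right-hand side: Σx·z = -18, Σ1/x·z = -17/6.
So AᵀA·[m, c]ᵀ = Aᵀz: [[18, 4]; [4, 29/18]]·[m, c]ᵀ = [-18, -17/6]ᵀ.
Eliminating c: (29/18)·(row 1) − 4·(row 2) gives 13·m = (29/18)·(-18) − 4·(-17/6) = -53/3, so m = -53/39.
Then c = ((-17/6) − 4·(-53/39))/(29/18) = 21/13.
At x = 11: ẑ = (-53/39)·(11) + (21/13)·(1/11) = -6350/429.

ẑ = -14.802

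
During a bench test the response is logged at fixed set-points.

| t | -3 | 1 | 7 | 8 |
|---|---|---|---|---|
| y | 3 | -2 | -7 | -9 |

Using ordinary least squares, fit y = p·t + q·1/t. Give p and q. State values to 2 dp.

p = -1.05, q = -0.82

Sums needed: Σt·t = 123, Σt·1/t = 4, Σ1/t·1/t = 32377/28224.
And Σt·y = -132, Σ1/t·y = -41/8.
Normal equations: [[123, 4]; [4, 32377/28224]]·[p, q]ᵀ = [-132, -41/8]ᵀ.
Determinant 123·(32377/28224) − 4² = 1176929/9408.
p = ((-132)·(32377/28224) − 4·(-41/8))/(1176929/9408) = -94748/90533; q = (123·(-41/8) − 4·(-132))/(1176929/9408) = -74088/90533.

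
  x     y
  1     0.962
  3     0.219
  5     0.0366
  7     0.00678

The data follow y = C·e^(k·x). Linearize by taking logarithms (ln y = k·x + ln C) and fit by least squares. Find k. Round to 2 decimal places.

Linearized form: ln y = k·x + ln C. From the 4 transformed points,
XᵀX = [[84.0000, 16.0000]; [16.0000, 4]], rhs = [-56.0898, -9.8589]ᵀ  (here Σx = 16.0000, Σ(x)² = 84.0000, Σln y = -9.8589, Σx·ln y = -56.0898).
Δ = 84.0000·4 − (16.0000)² = 80.0000; k = (-56.0898·4 − 16.0000·-9.8589)/80.0000 = -0.83271, ln C = (84.0000·-9.8589 − 16.0000·-56.0898)/80.0000 = 0.86610.

k = -0.83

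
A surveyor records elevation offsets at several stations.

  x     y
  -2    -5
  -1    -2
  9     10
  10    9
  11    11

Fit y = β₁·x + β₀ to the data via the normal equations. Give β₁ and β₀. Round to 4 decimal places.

β₁ = 1.1712, β₀ = -1.7246

Entries of MᵀM: Σx·x = 307, Σx = 27, Σ1 = 5.
For Mᵀy: Σx·y = 313, Σy = 23.
det = 307·5 − 27² = 806.
β₁ = (313·5 − 27·23)/806 = 472/403; β₀ = (307·23 − 27·313)/806 = -695/403.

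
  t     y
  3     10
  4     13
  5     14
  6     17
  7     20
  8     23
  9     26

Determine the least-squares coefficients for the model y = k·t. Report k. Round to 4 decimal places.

Forming MᵀM = [[280]] and Mᵀy = [812]ᵀ gives MᵀM·[k]ᵀ = Mᵀy.
Hence k = 812 / 280 ≈ 2.9.

k = 2.9000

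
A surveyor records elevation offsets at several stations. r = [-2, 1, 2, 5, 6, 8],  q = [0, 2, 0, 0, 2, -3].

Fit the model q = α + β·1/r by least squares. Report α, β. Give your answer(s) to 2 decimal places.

Entries of AᵀA: Σ1 = 6, Σ1/r = 179/120, Σ1/r·1/r = 22801/14400.
For Aᵀq: Σq = 1, Σ1/r·q = 47/24.
Eliminating β: (22801/14400)·(row 1) − (179/120)·(row 2) gives (20953/2880)·α = (22801/14400)·1 − (179/120)·(47/24) = -301/225, so α = -19264/104765.
Then β = ((47/24) − (179/120)·(-19264/104765))/(22801/14400) = 29544/20953.

α = -0.18, β = 1.41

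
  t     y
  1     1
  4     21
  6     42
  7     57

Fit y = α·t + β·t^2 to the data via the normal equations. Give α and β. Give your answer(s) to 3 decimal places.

With design matrix M, MᵀM = [[102, 624]; [624, 3954]] and Mᵀy = [736, 4642]ᵀ.
det = 102·3954 − 624² = 13932.
α = (736·3954 − 624·4642)/13932 = 376/387; β = (102·4642 − 624·736)/13932 = 395/387.

α = 0.972, β = 1.021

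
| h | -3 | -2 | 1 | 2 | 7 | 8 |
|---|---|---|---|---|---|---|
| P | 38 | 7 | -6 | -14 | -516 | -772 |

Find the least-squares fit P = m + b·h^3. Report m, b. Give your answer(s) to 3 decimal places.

The normal equations are: 6·m + 829·b = -1263;  829·m + 380651·b = -573452.
Determinant 6·380651 − 829² = 1596665.
m = ((-1263)·380651 − 829·(-573452))/1596665 = -153443/45619; b = (6·(-573452) − 829·(-1263))/1596665 = -68391/45619.

m = -3.364, b = -1.499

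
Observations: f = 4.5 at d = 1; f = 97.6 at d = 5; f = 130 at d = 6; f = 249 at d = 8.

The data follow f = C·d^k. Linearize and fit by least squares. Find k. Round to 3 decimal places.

Taking logs, ln f = k·ln d + ln C, so regress ln f on ln d.
AᵀA = [[10.1248, 5.4806]; [5.4806, 4]], rhs = [27.5673, 16.4699]ᵀ  (here Σln d = 5.4806, Σ(ln d)² = 10.1248, Σln f = 16.4699, Σln d·ln f = 27.5673).
Solving (det = 10.4617): k = 1.91207, ln C = 1.49765.

k = 1.912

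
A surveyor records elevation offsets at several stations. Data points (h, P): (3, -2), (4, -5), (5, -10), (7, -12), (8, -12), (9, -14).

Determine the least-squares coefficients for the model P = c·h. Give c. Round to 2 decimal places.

The normal system MᵀM·[c]ᵀ = MᵀP is [[244]]·[c]ᵀ = [-382]ᵀ.
Hence c = -382 / 244 ≈ -1.56557.

c = -1.57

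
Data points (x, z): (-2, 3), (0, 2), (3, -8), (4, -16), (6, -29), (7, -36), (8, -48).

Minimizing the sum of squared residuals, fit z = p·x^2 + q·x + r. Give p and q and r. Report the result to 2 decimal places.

p = -0.53, q = -1.89, r = 1.57

Sums needed: Σx^2·x^2 = 8146, Σx^2·x = 1154, Σx^2 = 178, Σx·x = 178, Σx = 26, Σ1 = 7.
For Aᵀz: Σx^2·z = -6196, Σx·z = -904, Σz = -132.
Normal equations: [[8146, 1154, 178]; [1154, 178, 26]; [178, 26, 7]]·[p, q, r]ᵀ = [-6196, -904, -132]ᵀ.
Solving the 3×3 system (Gaussian elimination) gives p = -59/112, q = -3179/1680, r = 47/30.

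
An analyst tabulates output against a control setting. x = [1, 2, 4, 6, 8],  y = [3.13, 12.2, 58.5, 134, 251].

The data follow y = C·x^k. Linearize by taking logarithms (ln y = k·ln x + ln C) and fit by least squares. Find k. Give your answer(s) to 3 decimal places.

Taking logs, ln y = k·ln x + ln C, so regress ln y on ln x.
XᵀX = [[9.9367, 5.9506]; [5.9506, 5]], rhs = [27.6403, 18.1348]ᵀ  (here Σln x = 5.9506, Σ(ln x)² = 9.9367, Σln y = 18.1348, Σln x·ln y = 27.6403).
Slope k = (n·Σln x·ln y − Σln x·Σln y)/(n·Σ(ln x)² − (Σln x)²) = (5·27.6403 − 5.9506·18.1348)/14.2736 = 2.12197; ln C = (Σln y − k·Σln x)/n = 1.10154.

k = 2.122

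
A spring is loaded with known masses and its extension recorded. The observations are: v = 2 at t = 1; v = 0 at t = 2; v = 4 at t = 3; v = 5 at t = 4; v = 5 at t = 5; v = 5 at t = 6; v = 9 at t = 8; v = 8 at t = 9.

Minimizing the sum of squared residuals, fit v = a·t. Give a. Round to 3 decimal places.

a = 0.987

Forming XᵀX = [[236]] and Xᵀv = [233]ᵀ gives XᵀX·[a]ᵀ = Xᵀv.
a = 233/236 = 0.987288.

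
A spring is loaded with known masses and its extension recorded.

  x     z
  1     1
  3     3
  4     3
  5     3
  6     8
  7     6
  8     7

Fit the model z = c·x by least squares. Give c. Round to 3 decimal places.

c = 0.915

Compute the Gram sums: Σx·x = 200.
For Mᵀz: Σx·z = 183.
Hence c = 183 / 200 ≈ 0.915.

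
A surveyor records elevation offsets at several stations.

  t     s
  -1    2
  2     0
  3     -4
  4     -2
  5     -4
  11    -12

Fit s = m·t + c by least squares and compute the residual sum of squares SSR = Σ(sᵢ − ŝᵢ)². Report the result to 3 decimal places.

SSR = 6.883

The normal equations are: 176·m + 24·c = -174;  24·m + 6·c = -20.
det = 176·6 − 24² = 480.
m = ((-174)·6 − 24·(-20))/480 = -47/40; c = (176·(-20) − 24·(-174))/480 = 41/30.
Residuals: -13/24, 59/60, -221/120, 4/3, 61/120, -53/120; SSR = 413/60.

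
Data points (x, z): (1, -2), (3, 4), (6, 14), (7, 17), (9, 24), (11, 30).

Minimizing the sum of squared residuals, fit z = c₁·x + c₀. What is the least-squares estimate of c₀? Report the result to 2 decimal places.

c₀ = -5.43

Setting ∂/∂c₁ … = 0 gives: 297·c₁ + 37·c₀ = 759;  37·c₁ + 6·c₀ = 87.
(Σx·x = 297, Σx = 37, Σ1 = 6, Σx·z = 759, Σz = 87.)
Eliminating c₀: 6·(row 1) − 37·(row 2) gives 413·c₁ = 6·759 − 37·87 = 1335, so c₁ = 1335/413.
Then c₀ = (87 − 37·(1335/413))/6 = -2244/413.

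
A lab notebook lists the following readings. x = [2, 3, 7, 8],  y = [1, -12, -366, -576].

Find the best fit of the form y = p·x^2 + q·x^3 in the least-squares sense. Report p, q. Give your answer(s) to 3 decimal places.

Setting ∂/∂p … = 0 gives: 6594·p + 49850·q = -54902;  49850·p + 380586·q = -420766.
(Σx^2·x^2 = 6594, Σx^2·x^3 = 49850, Σx^3·x^3 = 380586, Σx^2·y = -54902, Σx^3·y = -420766.)
Δ = 6594·380586 − 49850² = 24561584.
p = ((-54902)·380586 − 49850·(-420766))/24561584 = 5015783/1535099; q = (6594·(-420766) − 49850·(-54902))/24561584 = -2354144/1535099.

p = 3.267, q = -1.534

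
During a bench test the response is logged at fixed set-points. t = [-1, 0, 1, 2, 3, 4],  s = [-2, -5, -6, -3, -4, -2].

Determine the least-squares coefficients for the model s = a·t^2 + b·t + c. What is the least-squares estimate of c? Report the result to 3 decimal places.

Forming AᵀA = [[355, 99, 31]; [99, 31, 9]; [31, 9, 6]] and Aᵀs = [-88, -30, -22]ᵀ gives AᵀA·[a, b, c]ᵀ = Aᵀs.
Solving the 3×3 system (Gaussian elimination) gives a = 25/56, b = -327/280, c = -591/140.

c = -4.221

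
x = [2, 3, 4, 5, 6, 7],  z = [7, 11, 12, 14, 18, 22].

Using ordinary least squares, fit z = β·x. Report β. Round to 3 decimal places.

The normal system AᵀA·[β]ᵀ = Aᵀz is [[139]]·[β]ᵀ = [427]ᵀ.
β = 427/139 = 3.07194.

β = 3.072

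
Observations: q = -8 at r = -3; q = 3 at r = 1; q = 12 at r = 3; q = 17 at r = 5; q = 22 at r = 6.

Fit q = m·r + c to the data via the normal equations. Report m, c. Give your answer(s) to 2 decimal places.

Entries of XᵀX: Σr·r = 80, Σr = 12, Σ1 = 5.
For Xᵀq: Σr·q = 280, Σq = 46.
det = 80·5 − 12² = 256.
m = (280·5 − 12·46)/256 = 53/16; c = (80·46 − 12·280)/256 = 5/4.

m = 3.31, c = 1.25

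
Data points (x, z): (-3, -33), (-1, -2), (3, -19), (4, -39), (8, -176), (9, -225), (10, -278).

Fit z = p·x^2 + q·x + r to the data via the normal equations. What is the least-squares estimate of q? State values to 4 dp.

q = 2.0711

Compute the Gram sums: Σx^2·x^2 = 21076, Σx^2·x = 2304, Σx^2 = 280, Σx·x = 280, Σx = 30, Σ1 = 7.
For Mᵀz: Σx^2·z = -58383, Σx·z = -6325, Σz = -772.
Solving the 3×3 system (Gaussian elimination) gives p = -1460555/484212, q = 334287/161404, r = 361279/242106.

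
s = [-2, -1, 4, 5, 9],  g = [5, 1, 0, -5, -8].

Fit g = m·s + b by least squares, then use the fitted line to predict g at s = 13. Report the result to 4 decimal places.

XᵀX·[m, b]ᵀ = Xᵀg reads: 127·m + 15·b = -108;  15·m + 5·b = -7.
(Σs·s = 127, Σs = 15, Σ1 = 5, Σs·g = -108, Σg = -7.)
Δ = 127·5 − 15² = 410.
m = ((-108)·5 − 15·(-7))/410 = -87/82; b = (127·(-7) − 15·(-108))/410 = 731/410.
At s = 13: ĝ = (-87/82)·(13) + (731/410)·(1) = -2462/205.

ĝ = -12.0098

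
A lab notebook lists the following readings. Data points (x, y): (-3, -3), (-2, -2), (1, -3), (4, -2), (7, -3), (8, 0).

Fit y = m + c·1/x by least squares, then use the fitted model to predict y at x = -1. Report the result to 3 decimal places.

MᵀM·[m, c]ᵀ = Mᵀy reads: 6·m + (115/168)·c = -13;  (115/168)·m + (41197/28224)·c = -27/14.
(Σ1 = 6, Σ1/x = 115/168, Σ1/x·1/x = 41197/28224, Σy = -13, Σ1/x·y = -27/14.)
Eliminating c: (41197/28224)·(row 1) − (115/168)·(row 2) gives (233957/28224)·m = (41197/28224)·(-13) − (115/168)·(-27/14) = -498301/28224, so m = -498301/233957.
Then c = ((-27/14) − (115/168)·(-498301/233957))/(41197/28224) = -75432/233957.
At x = -1: ŷ = (-498301/233957)·(1) + (-75432/233957)·(-1) = -422869/233957.

ŷ = -1.807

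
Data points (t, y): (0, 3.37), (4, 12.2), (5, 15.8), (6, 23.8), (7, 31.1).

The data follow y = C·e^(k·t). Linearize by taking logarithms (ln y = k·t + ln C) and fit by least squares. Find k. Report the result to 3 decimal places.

With ln yᵢ as the transformed response and tᵢ as the regressor:
Σt = 22.0000, Σ(t)² = 126.0000, Σln y = 13.0833, Σt·ln y = 66.8844.
Equations: 126.0000·k + 22.0000·ln C = 66.8844;  22.0000·k + 5·ln C = 13.0833.
Slope k = (n·Σt·ln y − Σt·Σln y)/(n·Σ(t)² − (Σt)²) = (5·66.8844 − 22.0000·13.0833)/146.0000 = 0.31911; ln C = (Σln y − k·Σt)/n = 1.21256.

k = 0.319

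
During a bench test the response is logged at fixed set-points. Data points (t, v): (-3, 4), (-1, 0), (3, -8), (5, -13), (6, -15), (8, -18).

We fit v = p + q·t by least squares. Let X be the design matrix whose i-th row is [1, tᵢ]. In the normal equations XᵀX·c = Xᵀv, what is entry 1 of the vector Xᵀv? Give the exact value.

-50

Entry 1 ↔ basis 1, so (Xᵀv)_{1} = Σᵢ vᵢ = (1)·(4) + (1)·(0) + (1)·(-8) + (1)·(-13) + (1)·(-15) + (1)·(-18) = -50.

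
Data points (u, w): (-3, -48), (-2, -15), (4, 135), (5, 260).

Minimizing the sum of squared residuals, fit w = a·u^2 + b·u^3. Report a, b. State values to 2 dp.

Sums needed: Σu^2·u^2 = 978, Σu^2·u^3 = 3874, Σu^3·u^3 = 20514.
Right-hand side: Σu^2·w = 8168, Σu^3·w = 42556.
Normal equations: [[978, 3874]; [3874, 20514]]·[a, b]ᵀ = [8168, 42556]ᵀ.
det = 978·20514 − 3874² = 5054816.
a = (8168·20514 − 3874·42556)/5054816 = 25927/48604; b = (978·42556 − 3874·8168)/5054816 = 1247117/631852.

a = 0.53, b = 1.97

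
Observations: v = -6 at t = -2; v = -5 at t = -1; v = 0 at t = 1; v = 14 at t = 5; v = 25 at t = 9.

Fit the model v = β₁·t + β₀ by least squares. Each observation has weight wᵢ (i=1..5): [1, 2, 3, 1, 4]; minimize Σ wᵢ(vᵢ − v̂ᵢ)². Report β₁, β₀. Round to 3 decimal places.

β₁ = 2.991, β₀ = -1.966

The normal equations are: 358·β₁ + 40·β₀ = 992;  40·β₁ + 11·β₀ = 98.
(Σwᵢ·t·t = 358, Σwᵢ·t = 40, Σwᵢ·1 = 11, Σwᵢ·t·v = 992, Σwᵢ·v = 98.)
Determinant 358·11 − 40² = 2338.
β₁ = (992·11 − 40·98)/2338 = 3496/1169; β₀ = (358·98 − 40·992)/2338 = -2298/1169.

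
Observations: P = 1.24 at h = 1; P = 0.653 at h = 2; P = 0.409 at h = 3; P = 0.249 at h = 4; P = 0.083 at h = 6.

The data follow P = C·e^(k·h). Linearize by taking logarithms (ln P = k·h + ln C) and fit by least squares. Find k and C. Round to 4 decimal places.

k = -0.5314, C = 2.0208

Taking logs, ln P = k·h + ln C, so regress ln P on h.
Over the data: Σh = 16.0000, Σ(h)² = 66.0000, Σln P = -4.9843, Σh·ln P = -23.8141.
Normal system: [[66.0000, 16.0000]; [16.0000, 5]]·[k, ln C]ᵀ = [-23.8141, -4.9843]ᵀ.
Solving (det = 74.0000): k = -0.53137, ln C = 0.70351, so C = exp(0.70351) = 2.02083.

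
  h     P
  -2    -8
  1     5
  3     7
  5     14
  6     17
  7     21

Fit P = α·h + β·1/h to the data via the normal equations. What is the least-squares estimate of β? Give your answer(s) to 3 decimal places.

β = 2.156

Normal-equation sums: Σh·h = 124, Σh·1/h = 6, Σ1/h·1/h = 31957/22050.
Right-hand side: Σh·P = 361, Σ1/h·P = 599/30.
So XᵀX·[α, β]ᵀ = XᵀP: [[124, 6]; [6, 31957/22050]]·[α, β]ᵀ = [361, 599/30]ᵀ.
Δ = 124·(31957/22050) − 6² = 1584434/11025.
α = (361·(31957/22050) − 6·(599/30))/(1584434/11025) = 8894887/3168868; β = (124·(599/30) − 6·361)/(1584434/11025) = 1708140/792217.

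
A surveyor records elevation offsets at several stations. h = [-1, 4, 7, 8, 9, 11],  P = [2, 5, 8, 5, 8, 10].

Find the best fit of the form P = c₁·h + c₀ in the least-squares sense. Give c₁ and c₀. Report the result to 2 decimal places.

c₁ = 0.61, c₀ = 2.50

From the data, Σh·h = 332, Σh = 38, Σ1 = 6.
Moment sums: Σh·P = 296, ΣP = 38.
So AᵀA·[c₁, c₀]ᵀ = AᵀP: [[332, 38]; [38, 6]]·[c₁, c₀]ᵀ = [296, 38]ᵀ.
Δ = 332·6 − 38² = 548.
c₁ = (296·6 − 38·38)/548 = 83/137; c₀ = (332·38 − 38·296)/548 = 342/137.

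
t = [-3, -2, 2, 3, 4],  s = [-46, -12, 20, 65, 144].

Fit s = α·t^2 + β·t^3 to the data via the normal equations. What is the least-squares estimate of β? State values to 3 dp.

β = 2.018

Compute the Gram sums: Σt^2·t^2 = 450, Σt^2·t^3 = 1024, Σt^3·t^3 = 5682.
And Σt^2·s = 2507, Σt^3·s = 12469.
Δ = 450·5682 − 1024² = 1508324.
α = (2507·5682 − 1024·12469)/1508324 = 738259/754162; β = (450·12469 − 1024·2507)/1508324 = 1521941/754162.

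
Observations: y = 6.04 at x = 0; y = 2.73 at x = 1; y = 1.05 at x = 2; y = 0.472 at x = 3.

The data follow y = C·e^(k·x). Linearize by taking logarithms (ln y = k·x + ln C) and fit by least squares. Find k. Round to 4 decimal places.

k = -0.8603

Taking logs, ln y = k·x + ln C, so regress ln y on x.
Σx = 6.0000, Σ(x)² = 14.0000, Σln y = 2.1007, Σx·ln y = -1.1504.
Normal system: [[14.0000, 6.0000]; [6.0000, 4]]·[k, ln C]ᵀ = [-1.1504, 2.1007]ᵀ.
Slope k = (n·Σx·ln y − Σx·Σln y)/(n·Σ(x)² − (Σx)²) = (4·-1.1504 − 6.0000·2.1007)/20.0000 = -0.86031; ln C = (Σln y − k·Σx)/n = 1.81564.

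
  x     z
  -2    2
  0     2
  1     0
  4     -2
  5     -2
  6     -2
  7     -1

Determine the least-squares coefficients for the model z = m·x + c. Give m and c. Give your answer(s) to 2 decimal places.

From the data, Σx·x = 131, Σx = 21, Σ1 = 7.
Right-hand side: Σx·z = -41, Σz = -3.
MᵀM·[m, c]ᵀ = Mᵀz becomes [[131, 21]; [21, 7]]·[m, c]ᵀ = [-41, -3]ᵀ.
Determinant 131·7 − 21² = 476.
m = ((-41)·7 − 21·(-3))/476 = -8/17; c = (131·(-3) − 21·(-41))/476 = 117/119.

m = -0.47, c = 0.98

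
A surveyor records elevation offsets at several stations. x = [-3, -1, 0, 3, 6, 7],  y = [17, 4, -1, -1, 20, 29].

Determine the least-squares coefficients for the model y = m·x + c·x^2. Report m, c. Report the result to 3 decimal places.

Setting ∂/∂m … = 0 gives: 104·m + 558·c = 265;  558·m + 3860·c = 2289.
(Σx·x = 104, Σx·x^2 = 558, Σx^2·x^2 = 3860, Σx·y = 265, Σx^2·y = 2289.)
det = 104·3860 − 558² = 90076.
m = (265·3860 − 558·2289)/90076 = -127181/45038; c = (104·2289 − 558·265)/90076 = 45093/45038.

m = -2.824, c = 1.001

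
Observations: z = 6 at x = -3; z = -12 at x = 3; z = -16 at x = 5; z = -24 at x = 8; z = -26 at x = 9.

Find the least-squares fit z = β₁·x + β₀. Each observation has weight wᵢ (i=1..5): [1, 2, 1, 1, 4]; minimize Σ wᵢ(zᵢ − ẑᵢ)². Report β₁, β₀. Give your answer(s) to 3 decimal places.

Normal-equation sums: Σwᵢ·x·x = 440, Σwᵢ·x = 52, Σwᵢ·1 = 9.
And Σwᵢ·x·z = -1298, Σwᵢ·z = -162.
So MᵀWM·[β₁, β₀]ᵀ = MᵀWz: [[440, 52]; [52, 9]]·[β₁, β₀]ᵀ = [-1298, -162]ᵀ.
Δ = 440·9 − 52² = 1256.
β₁ = ((-1298)·9 − 52·(-162))/1256 = -1629/628; β₀ = (440·(-162) − 52·(-1298))/1256 = -473/157.

β₁ = -2.594, β₀ = -3.013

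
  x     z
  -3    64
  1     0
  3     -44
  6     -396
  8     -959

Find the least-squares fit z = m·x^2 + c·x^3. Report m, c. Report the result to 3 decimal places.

m = 1.062, c = -2.006

The normal equations are: 5555·m + 40545·c = -75452;  40545·m + 310259·c = -579460.
Determinant 5555·310259 − 40545² = 79591720.
m = ((-75452)·310259 − 40545·(-579460))/79591720 = 10567954/9948965; c = (5555·(-579460) − 40545·(-75452))/79591720 = -3992474/1989793.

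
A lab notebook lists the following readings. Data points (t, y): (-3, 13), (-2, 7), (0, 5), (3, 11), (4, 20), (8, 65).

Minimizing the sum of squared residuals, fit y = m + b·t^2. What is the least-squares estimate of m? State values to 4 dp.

m = 3.9510

Normal-equation sums: Σ1 = 6, Σt^2 = 102, Σt^2·t^2 = 4530.
And Σy = 121, Σt^2·y = 4724.
So MᵀM·[m, b]ᵀ = Mᵀy: [[6, 102]; [102, 4530]]·[m, b]ᵀ = [121, 4724]ᵀ.
Eliminating b: 4530·(row 1) − 102·(row 2) gives 16776·m = 4530·121 − 102·4724 = 66282, so m = 11047/2796.
Then b = (4724 − 102·(11047/2796))/4530 = 889/932.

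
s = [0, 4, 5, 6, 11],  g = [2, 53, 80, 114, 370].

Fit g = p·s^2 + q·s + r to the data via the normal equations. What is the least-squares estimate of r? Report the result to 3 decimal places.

Sums needed: Σs^2·s^2 = 16818, Σs^2·s = 1736, Σs^2 = 198, Σs·s = 198, Σs = 26, Σ1 = 5.
And Σs^2·g = 51722, Σs·g = 5366, Σg = 619.
So MᵀM·[p, q, r]ᵀ = Mᵀg: [[16818, 1736, 198]; [1736, 198, 26]; [198, 26, 5]]·[p, q, r]ᵀ = [51722, 5366, 619]ᵀ.
Solving the 3×3 system (Gaussian elimination) gives p = 239976/80959, q = 68728/80959, r = 162289/80959.

r = 2.005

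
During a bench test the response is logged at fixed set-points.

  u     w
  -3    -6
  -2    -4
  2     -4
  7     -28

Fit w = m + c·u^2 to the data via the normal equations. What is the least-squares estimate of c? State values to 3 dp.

Setting ∂/∂m … = 0 gives: 4·m + 66·c = -42;  66·m + 2514·c = -1458.
(Σ1 = 4, Σu^2 = 66, Σu^2·u^2 = 2514, Σw = -42, Σu^2·w = -1458.)
Δ = 4·2514 − 66² = 5700.
m = ((-42)·2514 − 66·(-1458))/5700 = -156/95; c = (4·(-1458) − 66·(-42))/5700 = -51/95.

c = -0.537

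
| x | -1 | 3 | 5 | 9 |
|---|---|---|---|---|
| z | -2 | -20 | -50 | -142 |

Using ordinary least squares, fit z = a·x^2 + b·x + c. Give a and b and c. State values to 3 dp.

From the data, Σx^2·x^2 = 7268, Σx^2·x = 880, Σx^2 = 116, Σx·x = 116, Σx = 16, Σ1 = 4.
And Σx^2·z = -12934, Σx·z = -1586, Σz = -214.
Inverting the 3×3 Gram matrix, [a, b, c]ᵀ = [-37/24, -133/78, -205/104]ᵀ.

a = -1.542, b = -1.705, c = -1.971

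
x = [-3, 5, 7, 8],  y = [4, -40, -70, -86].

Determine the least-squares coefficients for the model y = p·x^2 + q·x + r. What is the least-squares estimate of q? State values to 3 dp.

q = -3.751

Setting ∂/∂p … = 0 gives: 7203·p + 953·q + 147·r = -9898;  953·p + 147·q + 17·r = -1390;  147·p + 17·q + 4·r = -192.
(Σx^2·x^2 = 7203, Σx^2·x = 953, Σx^2 = 147, Σx·x = 147, Σx = 17, Σ1 = 4, Σx^2·y = -9898, Σx·y = -1390, Σy = -192.)
Inverting the 3×3 Gram matrix, [p, q, r]ᵀ = [-924/1033, -50372/13429, 10930/13429]ᵀ.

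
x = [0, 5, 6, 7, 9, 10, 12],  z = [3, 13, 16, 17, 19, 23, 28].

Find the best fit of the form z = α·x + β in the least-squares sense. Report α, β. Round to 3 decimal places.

α = 2.000, β = 3.000

MᵀM·[α, β]ᵀ = Mᵀz reads: 435·α + 49·β = 1017;  49·α + 7·β = 119.
(Σx·x = 435, Σx = 49, Σ1 = 7, Σx·z = 1017, Σz = 119.)
Δ = 435·7 − 49² = 644.
α = (1017·7 − 49·119)/644 = 2; β = (435·119 − 49·1017)/644 = 3.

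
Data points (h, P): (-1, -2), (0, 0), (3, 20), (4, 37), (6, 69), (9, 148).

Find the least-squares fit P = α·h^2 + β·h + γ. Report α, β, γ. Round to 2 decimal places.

Sums needed: Σh^2·h^2 = 8195, Σh^2·h = 1035, Σh^2 = 143, Σh·h = 143, Σh = 21, Σ1 = 6.
For MᵀP: Σh^2·P = 15242, Σh·P = 1956, ΣP = 272.
Inverting the 3×3 Gram matrix, [α, β, γ]ᵀ = [216407/140984, 372351/140984, -34827/70492]ᵀ.

α = 1.53, β = 2.64, γ = -0.49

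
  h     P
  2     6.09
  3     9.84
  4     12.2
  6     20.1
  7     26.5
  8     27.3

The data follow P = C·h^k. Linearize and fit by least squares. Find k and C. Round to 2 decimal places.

Linearized form: ln P = k·ln h + ln C. From the 6 transformed points,
XᵀX = [[14.9303, 8.9952]; [8.9952, 6]], rhs = [25.8620, 16.1793]ᵀ  (here Σln h = 8.9952, Σ(ln h)² = 14.9303, Σln P = 16.1793, Σln h·ln P = 25.8620).
Solving (det = 8.6686): k = 1.11167, ln C = 1.02993, so C = exp(1.02993) = 2.80088.

k = 1.11, C = 2.80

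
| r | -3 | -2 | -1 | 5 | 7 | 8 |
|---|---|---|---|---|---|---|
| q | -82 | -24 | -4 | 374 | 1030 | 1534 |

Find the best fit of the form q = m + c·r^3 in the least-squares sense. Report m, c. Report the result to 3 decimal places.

Sums needed: Σ1 = 6, Σr^3 = 944, Σr^3·r^3 = 396212.
Moment sums: Σq = 2828, Σr^3·q = 1187858.
XᵀX·[m, c]ᵀ = Xᵀq becomes [[6, 944]; [944, 396212]]·[m, c]ᵀ = [2828, 1187858]ᵀ.
Eliminating c: 396212·(row 1) − 944·(row 2) gives 1486136·m = 396212·2828 − 944·1187858 = -850416, so m = -106302/185767.
Then c = (1187858 − 944·(-106302/185767))/396212 = 1114379/371534.

m = -0.572, c = 2.999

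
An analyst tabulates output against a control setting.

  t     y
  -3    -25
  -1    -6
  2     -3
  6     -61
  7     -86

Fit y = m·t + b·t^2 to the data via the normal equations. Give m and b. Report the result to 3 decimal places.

m = 2.313, b = -2.082

Sums needed: Σt·t = 99, Σt·t^2 = 539, Σt^2·t^2 = 3795.
Right-hand side: Σt·y = -893, Σt^2·y = -6653.
So XᵀX·[m, b]ᵀ = Xᵀy: [[99, 539]; [539, 3795]]·[m, b]ᵀ = [-893, -6653]ᵀ.
det = 99·3795 − 539² = 85184.
m = ((-893)·3795 − 539·(-6653))/85184 = 2239/968; b = (99·(-6653) − 539·(-893))/85184 = -2015/968.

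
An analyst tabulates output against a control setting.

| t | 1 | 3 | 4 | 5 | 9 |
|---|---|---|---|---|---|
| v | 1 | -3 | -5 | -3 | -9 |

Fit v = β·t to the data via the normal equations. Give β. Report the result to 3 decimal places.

β = -0.939

MᵀM·[β]ᵀ = Mᵀv reads: 132·β = -124.
(Σt·t = 132, Σt·v = -124.)
Hence β = -124 / 132 ≈ -0.939394.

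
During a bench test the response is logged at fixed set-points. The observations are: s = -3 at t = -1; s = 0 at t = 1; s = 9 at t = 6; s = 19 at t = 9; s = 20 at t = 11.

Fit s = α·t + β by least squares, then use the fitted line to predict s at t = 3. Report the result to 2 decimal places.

ŝ = 4.51

Sums needed: Σt·t = 240, Σt = 26, Σ1 = 5.
And Σt·s = 448, Σs = 45.
Eliminating β: 5·(row 1) − 26·(row 2) gives 524·α = 5·448 − 26·45 = 1070, so α = 535/262.
Then β = (45 − 26·(535/262))/5 = -212/131.
At t = 3: ŝ = (535/262)·(3) + (-212/131)·(1) = 1181/262.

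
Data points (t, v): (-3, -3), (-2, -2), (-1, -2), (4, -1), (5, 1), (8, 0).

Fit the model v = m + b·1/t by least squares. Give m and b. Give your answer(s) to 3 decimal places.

Forming MᵀM = [[6, -151/120]; [-151/120, 21301/14400]] and Mᵀv = [-7, 79/20]ᵀ gives MᵀM·[m, b]ᵀ = Mᵀv.
Eliminating b: (21301/14400)·(row 1) − (-151/120)·(row 2) gives (21001/2880)·m = (21301/14400)·(-7) − (-151/120)·(79/20) = -77533/14400, so m = -77533/105005.
Then b = ((79/20) − (-151/120)·(-77533/105005))/(21301/14400) = 42888/21001.

m = -0.738, b = 2.042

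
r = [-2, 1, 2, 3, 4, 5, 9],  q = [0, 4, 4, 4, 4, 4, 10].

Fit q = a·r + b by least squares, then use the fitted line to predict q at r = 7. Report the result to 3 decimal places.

q̂ = 7.319

Sums needed: Σr·r = 140, Σr = 22, Σ1 = 7.
And Σr·q = 150, Σq = 30.
So XᵀX·[a, b]ᵀ = Xᵀq: [[140, 22]; [22, 7]]·[a, b]ᵀ = [150, 30]ᵀ.
Δ = 140·7 − 22² = 496.
a = (150·7 − 22·30)/496 = 195/248; b = (140·30 − 22·150)/496 = 225/124.
At r = 7: q̂ = (195/248)·(7) + (225/124)·(1) = 1815/248.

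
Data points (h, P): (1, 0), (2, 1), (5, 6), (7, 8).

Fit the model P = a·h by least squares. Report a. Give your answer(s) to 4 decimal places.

Entries of AᵀA: Σh·h = 79.
For AᵀP: Σh·P = 88.
So AᵀA·[a]ᵀ = AᵀP: [[79]]·[a]ᵀ = [88]ᵀ.
Hence a = 88 / 79 ≈ 1.11392.

a = 1.1139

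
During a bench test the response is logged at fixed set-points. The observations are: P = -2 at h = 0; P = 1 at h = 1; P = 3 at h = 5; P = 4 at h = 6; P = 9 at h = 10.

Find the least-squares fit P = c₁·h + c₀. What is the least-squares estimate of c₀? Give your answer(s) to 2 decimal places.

c₀ = -1.32

AᵀA·[c₁, c₀]ᵀ = AᵀP reads: 162·c₁ + 22·c₀ = 130;  22·c₁ + 5·c₀ = 15.
(Σh·h = 162, Σh = 22, Σ1 = 5, Σh·P = 130, ΣP = 15.)
Determinant 162·5 − 22² = 326.
c₁ = (130·5 − 22·15)/326 = 160/163; c₀ = (162·15 − 22·130)/326 = -215/163.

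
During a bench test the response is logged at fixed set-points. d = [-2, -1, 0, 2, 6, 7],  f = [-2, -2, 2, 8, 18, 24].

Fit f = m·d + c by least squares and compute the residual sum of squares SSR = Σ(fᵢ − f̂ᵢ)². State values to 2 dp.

The normal equations are: 94·m + 12·c = 298;  12·m + 6·c = 48.
(Σd·d = 94, Σd = 12, Σ1 = 6, Σd·f = 298, Σf = 48.)
Eliminating c: 6·(row 1) − 12·(row 2) gives 420·m = 6·298 − 12·48 = 1212, so m = 101/35.
Then c = (48 − 12·(101/35))/6 = 78/35.
Residuals: 54/35, -47/35, -8/35, 0, -54/35, 11/7; SSR = 318/35.

SSR = 9.09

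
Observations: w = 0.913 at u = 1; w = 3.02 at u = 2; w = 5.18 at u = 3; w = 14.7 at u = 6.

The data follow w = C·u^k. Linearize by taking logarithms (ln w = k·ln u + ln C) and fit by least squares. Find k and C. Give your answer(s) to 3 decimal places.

k = 1.540, C = 0.958

Let Y = ln w. Fitting Y = k·ln u + ln C by least squares:
Σln u = 3.5835, Σ(ln u)² = 4.8978, Σln w = 5.3469, Σln u·ln w = 7.3891.
Equations: 4.8978·k + 3.5835·ln C = 7.3891;  3.5835·k + 4·ln C = 5.3469.
Δ = 4.8978·4 − (3.5835)² = 6.7496; k = (7.3891·4 − 3.5835·5.3469)/6.7496 = 1.54019, ln C = (4.8978·5.3469 − 3.5835·7.3891)/6.7496 = -0.04310, so C = exp(-0.04310) = 0.95782.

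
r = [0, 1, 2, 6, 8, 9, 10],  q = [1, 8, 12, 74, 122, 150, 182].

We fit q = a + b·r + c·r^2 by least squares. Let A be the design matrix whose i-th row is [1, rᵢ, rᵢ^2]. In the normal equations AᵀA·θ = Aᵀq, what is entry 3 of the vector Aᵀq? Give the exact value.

Entry 3 ↔ basis r^2, so (Aᵀq)_{3} = Σᵢ (r^2)·qᵢ = (0)·(1) + (1)·(8) + (4)·(12) + (36)·(74) + (64)·(122) + (81)·(150) + (100)·(182) = 40878.

40878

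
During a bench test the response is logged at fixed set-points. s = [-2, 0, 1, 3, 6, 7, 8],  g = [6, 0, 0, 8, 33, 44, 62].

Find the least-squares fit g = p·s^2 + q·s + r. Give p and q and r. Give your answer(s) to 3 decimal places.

p = 1.053, q = -0.844, r = 0.101

Forming XᵀX = [[7891, 1091, 163]; [1091, 163, 23]; [163, 23, 7]] and Xᵀg = [7408, 1014, 153]ᵀ gives XᵀX·[p, q, r]ᵀ = Xᵀg.
Inverting the 3×3 Gram matrix, [p, q, r]ᵀ = [10151/9636, -8137/9636, 163/1606]ᵀ.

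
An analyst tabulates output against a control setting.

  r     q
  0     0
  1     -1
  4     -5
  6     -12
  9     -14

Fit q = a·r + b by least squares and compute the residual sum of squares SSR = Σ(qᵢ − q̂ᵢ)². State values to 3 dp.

The normal system AᵀA·[a, b]ᵀ = Aᵀq is [[134, 20]; [20, 5]]·[a, b]ᵀ = [-219, -32]ᵀ.
Determinant 134·5 − 20² = 270.
a = ((-219)·5 − 20·(-32))/270 = -91/54; b = (134·(-32) − 20·(-219))/270 = 46/135.
Residuals: -46/135, 31/90, 7/5, -301/135, 223/270; SSR = 2119/270.

SSR = 7.848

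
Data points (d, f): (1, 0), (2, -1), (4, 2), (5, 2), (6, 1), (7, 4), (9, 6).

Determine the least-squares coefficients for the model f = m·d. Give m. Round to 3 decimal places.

m = 0.491

Compute the Gram sums: Σd·d = 212.
Right-hand side: Σd·f = 104.
XᵀX·[m]ᵀ = Xᵀf becomes [[212]]·[m]ᵀ = [104]ᵀ.
m = 104/212 = 0.490566.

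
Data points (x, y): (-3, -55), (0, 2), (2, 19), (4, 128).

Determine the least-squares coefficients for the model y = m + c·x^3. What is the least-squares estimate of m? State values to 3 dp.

m = 0.985

Setting ∂/∂m … = 0 gives: 4·m + 45·c = 94;  45·m + 4889·c = 9829.
(Σ1 = 4, Σx^3 = 45, Σx^3·x^3 = 4889, Σy = 94, Σx^3·y = 9829.)
det = 4·4889 − 45² = 17531.
m = (94·4889 − 45·9829)/17531 = 17261/17531; c = (4·9829 − 45·94)/17531 = 35086/17531.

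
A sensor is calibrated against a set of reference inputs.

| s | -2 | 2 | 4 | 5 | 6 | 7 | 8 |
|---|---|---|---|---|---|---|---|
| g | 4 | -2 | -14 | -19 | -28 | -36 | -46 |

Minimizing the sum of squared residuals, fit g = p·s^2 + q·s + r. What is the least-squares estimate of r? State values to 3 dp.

r = 2.835

With design matrix M, MᵀM = [[8706, 1260, 198]; [1260, 198, 30]; [198, 30, 7]] and Mᵀg = [-6407, -951, -141]ᵀ.
Row-reducing yields p = -3277/6006, q = -31721/18018, r = 655/231.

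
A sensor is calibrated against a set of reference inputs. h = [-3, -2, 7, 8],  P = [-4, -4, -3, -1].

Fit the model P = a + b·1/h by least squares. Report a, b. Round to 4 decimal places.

a = -2.5172, b = 3.4153

Normal-equation sums: Σ1 = 4, Σ1/h = -95/168, Σ1/h·1/h = 11209/28224.
Right-hand side: ΣP = -12, Σ1/h·P = 467/168.
det = 4·(11209/28224) − (-95/168)² = 3979/3136.
a = ((-12)·(11209/28224) − (-95/168)·(467/168))/(3979/3136) = -90143/35811; b = (4·(467/168) − (-95/168)·(-12))/(3979/3136) = 40768/11937.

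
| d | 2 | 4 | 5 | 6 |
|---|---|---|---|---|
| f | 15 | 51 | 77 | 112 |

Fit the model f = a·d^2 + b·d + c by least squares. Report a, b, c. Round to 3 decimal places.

a = 3.250, b = -1.850, c = 5.800

Forming XᵀX = [[2193, 413, 81]; [413, 81, 17]; [81, 17, 4]] and Xᵀf = [6833, 1291, 255]ᵀ gives XᵀX·[a, b, c]ᵀ = Xᵀf.
Solving the 3×3 system (Gaussian elimination) gives a = 13/4, b = -37/20, c = 29/5.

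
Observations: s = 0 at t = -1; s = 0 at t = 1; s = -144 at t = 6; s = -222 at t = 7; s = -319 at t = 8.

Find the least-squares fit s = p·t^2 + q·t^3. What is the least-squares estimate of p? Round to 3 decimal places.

Forming MᵀM = [[7795, 57351]; [57351, 426451]] and Mᵀs = [-36478, -270578]ᵀ gives MᵀM·[p, q]ᵀ = Mᵀs.
det = 7795·426451 − 57351² = 35048344.
p = ((-36478)·426451 − 57351·(-270578))/35048344 = -9540175/8762086; q = (7795·(-270578) − 57351·(-36478))/35048344 = -4276433/8762086.

p = -1.089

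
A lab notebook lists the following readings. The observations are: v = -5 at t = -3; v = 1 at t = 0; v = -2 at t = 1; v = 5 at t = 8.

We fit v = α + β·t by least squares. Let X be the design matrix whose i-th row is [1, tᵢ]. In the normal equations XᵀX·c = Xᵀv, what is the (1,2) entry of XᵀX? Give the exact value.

Row 1 ↔ basis 1, column 2 ↔ basis t, so (XᵀX)_{1,2} = Σᵢ t = (1)·(-3) + (1)·(0) + (1)·(1) + (1)·(8) = 6.

6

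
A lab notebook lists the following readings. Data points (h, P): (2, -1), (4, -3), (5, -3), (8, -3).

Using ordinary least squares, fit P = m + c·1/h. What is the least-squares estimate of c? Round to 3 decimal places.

Normal-equation sums: Σ1 = 4, Σ1/h = 43/40, Σ1/h·1/h = 589/1600.
Moment sums: ΣP = -10, Σ1/h·P = -89/40.
So AᵀA·[m, c]ᵀ = AᵀP: [[4, 43/40]; [43/40, 589/1600]]·[m, c]ᵀ = [-10, -89/40]ᵀ.
det = 4·(589/1600) − (43/40)² = 507/1600.
m = ((-10)·(589/1600) − (43/40)·(-89/40))/(507/1600) = -2063/507; c = (4·(-89/40) − (43/40)·(-10))/(507/1600) = 2960/507.

c = 5.838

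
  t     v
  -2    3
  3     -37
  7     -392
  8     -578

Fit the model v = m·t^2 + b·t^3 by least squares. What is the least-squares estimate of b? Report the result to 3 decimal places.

b = -0.995

XᵀX·[m, b]ᵀ = Xᵀv reads: 6594·m + 49786·b = -56521;  49786·m + 380586·b = -431415.
Eliminating b: 380586·(row 1) − 49786·(row 2) gives 30938288·m = 380586·(-56521) − 49786·(-431415) = -32674116, so m = -8168529/7734572.
Then b = ((-431415) − 49786·(-8168529/7734572))/380586 = -7699001/7734572.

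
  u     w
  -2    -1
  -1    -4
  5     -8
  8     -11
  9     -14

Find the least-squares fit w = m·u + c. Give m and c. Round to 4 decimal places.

m = -1.0078, c = -3.7704

Entries of MᵀM: Σu·u = 175, Σu = 19, Σ1 = 5.
Right-hand side: Σu·w = -248, Σw = -38.
So MᵀM·[m, c]ᵀ = Mᵀw: [[175, 19]; [19, 5]]·[m, c]ᵀ = [-248, -38]ᵀ.
Δ = 175·5 − 19² = 514.
m = ((-248)·5 − 19·(-38))/514 = -259/257; c = (175·(-38) − 19·(-248))/514 = -969/257.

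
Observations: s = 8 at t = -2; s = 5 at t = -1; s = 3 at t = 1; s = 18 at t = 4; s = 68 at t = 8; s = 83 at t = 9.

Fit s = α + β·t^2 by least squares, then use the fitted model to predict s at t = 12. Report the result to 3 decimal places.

Forming XᵀX = [[6, 167]; [167, 10931]] and Xᵀs = [185, 11403]ᵀ gives XᵀX·[α, β]ᵀ = Xᵀs.
Δ = 6·10931 − 167² = 37697.
α = (185·10931 − 167·11403)/37697 = 117934/37697; β = (6·11403 − 167·185)/37697 = 37523/37697.
At t = 12: ŝ = (117934/37697)·(1) + (37523/37697)·(144) = 5521246/37697.

ŝ = 146.464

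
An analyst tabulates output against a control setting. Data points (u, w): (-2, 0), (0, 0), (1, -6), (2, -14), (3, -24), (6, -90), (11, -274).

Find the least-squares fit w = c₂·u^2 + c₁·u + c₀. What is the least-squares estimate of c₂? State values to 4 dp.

Normal-equation sums: Σu^2·u^2 = 16051, Σu^2·u = 1575, Σu^2 = 175, Σu·u = 175, Σu = 21, Σ1 = 7.
Right-hand side: Σu^2·w = -36672, Σu·w = -3660, Σw = -408.
So AᵀA·[c₂, c₁, c₀]ᵀ = Aᵀw: [[16051, 1575, 175]; [1575, 175, 21]; [175, 21, 7]]·[c₂, c₁, c₀]ᵀ = [-36672, -3660, -408]ᵀ.
Inverting the 3×3 Gram matrix, [c₂, c₁, c₀]ᵀ = [-4846/2443, -7704/2443, 1870/2443]ᵀ.

c₂ = -1.9836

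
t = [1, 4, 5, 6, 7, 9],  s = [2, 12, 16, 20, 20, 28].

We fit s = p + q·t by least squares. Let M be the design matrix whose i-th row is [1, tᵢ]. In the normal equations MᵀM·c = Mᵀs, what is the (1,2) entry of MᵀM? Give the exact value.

32

Row 1 ↔ basis 1, column 2 ↔ basis t, so (MᵀM)_{1,2} = Σᵢ t = (1)·(1) + (1)·(4) + (1)·(5) + (1)·(6) + (1)·(7) + (1)·(9) = 32.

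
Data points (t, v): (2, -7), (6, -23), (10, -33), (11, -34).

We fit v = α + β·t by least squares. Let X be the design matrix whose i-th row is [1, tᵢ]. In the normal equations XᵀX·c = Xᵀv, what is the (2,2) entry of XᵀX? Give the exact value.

261

Row 2 ↔ basis t, column 2 ↔ basis t, so (XᵀX)_{2,2} = Σᵢ (t)·(t) = (2)·(2) + (6)·(6) + (10)·(10) + (11)·(11) = 261.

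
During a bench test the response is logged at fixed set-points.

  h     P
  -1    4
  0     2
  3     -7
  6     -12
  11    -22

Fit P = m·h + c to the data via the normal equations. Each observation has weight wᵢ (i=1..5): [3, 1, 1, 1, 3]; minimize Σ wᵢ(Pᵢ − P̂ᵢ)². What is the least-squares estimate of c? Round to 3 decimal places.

c = 1.482

Setting ∂/∂m … = 0 gives: 411·m + 39·c = -831;  39·m + 9·c = -71.
Eliminating c: 9·(row 1) − 39·(row 2) gives 2178·m = 9·(-831) − 39·(-71) = -4710, so m = -785/363.
Then c = ((-71) − 39·(-785/363))/9 = 538/363.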